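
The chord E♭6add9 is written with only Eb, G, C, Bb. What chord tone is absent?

E♭6add9 = Eb, G, Bb, C, F. The voicing lacks the 9th (major 9th), F.

F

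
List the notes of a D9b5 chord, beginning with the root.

D, F#, Ab, C, E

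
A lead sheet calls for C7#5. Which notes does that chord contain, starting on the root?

C E G# Bb

C7#5 is an augmented seventh built on C.
Root: C
Major 3rd (3rd): E
Augmented 5th (5th): G#
Minor 7th (7th): Bb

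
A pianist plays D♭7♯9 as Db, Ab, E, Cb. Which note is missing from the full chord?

D♭7♯9 = Db, F, Ab, Cb, E. The voicing lacks the 3rd (major 3rd), F.

F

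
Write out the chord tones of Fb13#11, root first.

Root Fb, quality dominant thirteenth sharp eleven:
root → Fb
3rd (major 3rd) → Ab
5th (perfect 5th) → Cb
7th (minor 7th) → Ebb
9th (major 9th) → Gb
11th (augmented 11th) → Bb
13th (major 13th) → Db

Fb, Ab, Cb, Ebb, Gb, Bb, Db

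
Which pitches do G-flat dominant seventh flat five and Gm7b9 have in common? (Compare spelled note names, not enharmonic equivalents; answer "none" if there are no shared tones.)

Bb

G-flat dominant seventh flat five = Gb, Bb, Dbb, Fb.
Gm7b9 = G, Bb, D, F, Ab.
Shared: Bb.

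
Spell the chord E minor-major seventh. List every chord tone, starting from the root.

E, G, B, D-sharp

Root E, quality minor-major seventh:
E — root
G — minor 3rd
B — perfect 5th
D-sharp — major 7th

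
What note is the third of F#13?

A#

Root of F#13 = F#. The 3rd is a major 3rd: F# up a major 3rd → A#.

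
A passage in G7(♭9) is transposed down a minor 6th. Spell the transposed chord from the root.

B – D# – F# – A – C

Transposed root: G → B (minor 6th down). So we spell B dominant seventh flat nine:
- root: B
- major 3rd: D#
- perfect 5th: F#
- minor 7th: A
- minor 9th: C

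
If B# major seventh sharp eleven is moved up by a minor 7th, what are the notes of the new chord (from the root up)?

Transposed root: B# → A# (minor 7th up). So we spell A# major seventh sharp eleven:
Root: A#
Major 3rd (3rd): C##
Perfect 5th (5th): E#
Major 7th (7th): G##
Augmented 11th (11th): D##

A# C## E# G## D##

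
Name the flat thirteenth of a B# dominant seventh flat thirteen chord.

G-sharp

Root of B# dominant seventh flat thirteen = B-sharp. The 13th is a minor 13th: B-sharp up a minor 13th → G-sharp.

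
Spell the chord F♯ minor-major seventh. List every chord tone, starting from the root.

F♯ A C♯ E♯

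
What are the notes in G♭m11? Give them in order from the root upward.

Gb  Bbb  Db  Fb  Ab  Cb

G♭m11 is a minor eleventh built on Gb.
root → Gb
3rd (minor 3rd) → Bbb
5th (perfect 5th) → Db
7th (minor 7th) → Fb
9th (major 9th) → Ab
11th (perfect 11th) → Cb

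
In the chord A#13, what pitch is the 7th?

G#

Root of A#13 = A#. The 7th is a minor 7th: A# up a minor 7th → G#.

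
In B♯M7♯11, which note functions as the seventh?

Root of B♯M7♯11 = B#. The 7th is a major 7th: B# up a major 7th → A##.

A##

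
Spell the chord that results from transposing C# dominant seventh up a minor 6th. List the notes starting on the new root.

A minor 6th up from C# is A, so the new chord is A dominant seventh.
Root: A
Major 3rd (3rd): C#
Perfect 5th (5th): E
Minor 7th (7th): G

A, C#, E, G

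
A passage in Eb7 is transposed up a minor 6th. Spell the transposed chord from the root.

Cb, Eb, Gb, Bbb

Eb up a minor 6th → Cb. New chord: Cb dominant seventh.
Root: Cb
Major 3rd (3rd): Eb
Perfect 5th (5th): Gb
Minor 7th (7th): Bbb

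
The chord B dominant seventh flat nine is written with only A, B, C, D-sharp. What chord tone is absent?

F-sharp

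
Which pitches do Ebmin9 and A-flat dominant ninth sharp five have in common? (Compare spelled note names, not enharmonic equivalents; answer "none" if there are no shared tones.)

Gb, Bb

Ebmin9 = Eb, Gb, Bb, Db, F.
A-flat dominant ninth sharp five = Ab, C, E, Gb, Bb.
Shared: Gb, Bb.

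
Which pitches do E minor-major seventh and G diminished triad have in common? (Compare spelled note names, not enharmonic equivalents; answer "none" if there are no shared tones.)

E minor-major seventh = E, G, B, D-sharp.
G diminished triad = G, B-flat, D-flat.
Shared: G.

G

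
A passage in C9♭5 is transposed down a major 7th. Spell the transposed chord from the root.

Transposed root: C → Db (major 7th down). So we spell Db dominant ninth flat five:
Db — root
F — major 3rd
Abb — diminished 5th
Cb — minor 7th
Eb — major 9th

Db – F – Abb – Cb – Eb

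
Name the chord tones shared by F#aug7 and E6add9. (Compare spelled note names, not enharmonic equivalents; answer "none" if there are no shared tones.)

F#aug7 = F#, A#, C##, E.
E6add9 = E, G#, B, C#, F#.
Shared: F#, E.

F# E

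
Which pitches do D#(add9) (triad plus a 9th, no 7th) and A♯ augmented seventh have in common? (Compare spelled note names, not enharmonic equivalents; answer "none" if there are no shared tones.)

A#

D#(add9) = D#, F##, A#, E#.
A♯ augmented seventh = A#, C##, E##, G#.
Shared: A#.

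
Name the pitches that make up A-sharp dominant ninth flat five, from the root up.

A-sharp dominant ninth flat five: dominant ninth flat five on A#.
root → A#
3rd (major 3rd) → C##
5th (diminished 5th) → E
7th (minor 7th) → G#
9th (major 9th) → B#

A#, C##, E, G#, B#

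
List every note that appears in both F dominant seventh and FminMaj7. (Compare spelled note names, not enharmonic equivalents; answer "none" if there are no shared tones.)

F dominant seventh = F, A, C, Eb.
FminMaj7 = F, Ab, C, E.
Shared: F, C.

F, C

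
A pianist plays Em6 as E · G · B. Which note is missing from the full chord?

C#

Em6 = E, G, B, C#. The voicing lacks the 6th (major 6th), C#.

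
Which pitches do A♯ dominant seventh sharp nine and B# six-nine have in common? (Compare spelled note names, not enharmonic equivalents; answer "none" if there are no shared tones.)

C-double-sharp

A♯ dominant seventh sharp nine = A-sharp, C-double-sharp, E-sharp, G-sharp, B-double-sharp.
B# six-nine = B-sharp, D-double-sharp, F-double-sharp, G-double-sharp, C-double-sharp.
Shared: C-double-sharp.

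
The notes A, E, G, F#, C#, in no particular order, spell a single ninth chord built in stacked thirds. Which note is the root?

F#

Arranged so that each adjacent pair is a third by letter name: F# – A – C# – E – G.
The bottom of that stack, F#, is the root (this is F# minor seventh flat nine).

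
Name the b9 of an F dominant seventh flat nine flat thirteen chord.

Root of F dominant seventh flat nine flat thirteen = F. The 9th is a minor 9th: F up a minor 9th → Gb.

Gb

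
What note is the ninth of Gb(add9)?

Root of Gb(add9) = Gb. The 9th is a major 9th: Gb up a major 9th → Ab.

Ab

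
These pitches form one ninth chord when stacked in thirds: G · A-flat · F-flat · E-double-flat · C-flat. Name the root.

F-flat

Stacking in thirds gives F-flat – A-flat – C-flat – E-double-flat – G, so F-flat is the root — F-flat dominant seventh sharp nine.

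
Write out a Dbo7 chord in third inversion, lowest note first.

In root position, Dbo7 is D♭–F♭–A𝄫–C𝄫.
Third inversion puts the seventh (C𝄫) in the bass.

C𝄫  D♭  F♭  A𝄫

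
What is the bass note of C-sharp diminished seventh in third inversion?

C-sharp diminished seventh = C#–E–G–Bb. Third inversion → seventh in the bass = Bb.

Bb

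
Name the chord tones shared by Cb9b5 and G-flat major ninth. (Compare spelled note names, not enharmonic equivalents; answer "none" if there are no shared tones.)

D♭

Cb9b5: C♭ E♭ G𝄫 B𝄫 D♭
G-flat major ninth: G♭ B♭ D♭ F A♭
Common to both → D♭.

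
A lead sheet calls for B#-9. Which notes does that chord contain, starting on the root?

B♯ D♯ F𝄪 A♯ C𝄪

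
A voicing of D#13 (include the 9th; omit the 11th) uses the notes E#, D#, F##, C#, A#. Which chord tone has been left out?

The full D#13 chord is D#, F##, A#, C#, E#, B#.
Comparing with the voicing, the major 13th (13th) — B# — is absent.

B#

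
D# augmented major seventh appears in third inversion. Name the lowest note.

C##

D# augmented major seventh = D#–F##–A##–C##. Third inversion → seventh in the bass = C##.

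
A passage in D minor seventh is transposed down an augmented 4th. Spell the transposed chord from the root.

D down an augmented 4th → Ab. New chord: Ab minor seventh.
- root: Ab
- minor 3rd: Cb
- perfect 5th: Eb
- minor 7th: Gb

Ab  Cb  Eb  Gb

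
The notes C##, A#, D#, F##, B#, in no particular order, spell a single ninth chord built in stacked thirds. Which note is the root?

B#

Arranged so that each adjacent pair is a third by letter name: B# – D# – F## – A# – C##.
The bottom of that stack, B#, is the root (this is B# minor ninth).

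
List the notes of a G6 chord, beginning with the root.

G6 is a major sixth built on G.
Root: G
Major 3rd (3rd): B
Perfect 5th (5th): D
Major 6th (6th): E

G – B – D – E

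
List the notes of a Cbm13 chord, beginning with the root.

Root Cb, quality minor thirteenth:
- root: Cb
- minor 3rd: Ebb
- perfect 5th: Gb
- minor 7th: Bbb
- major 9th: Db
- perfect 11th: Fb
- major 13th: Ab

Cb  Ebb  Gb  Bbb  Db  Fb  Ab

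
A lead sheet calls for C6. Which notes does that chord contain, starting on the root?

C, E, G, A

C6 is a major sixth built on C.
C — root
E — major 3rd
G — perfect 5th
A — major 6th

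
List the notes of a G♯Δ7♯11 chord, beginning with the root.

Root G#, quality major seventh sharp eleven:
Root: G#
Major 3rd (3rd): B#
Perfect 5th (5th): D#
Major 7th (7th): F##
Augmented 11th (11th): C##

G# – B# – D# – F## – C##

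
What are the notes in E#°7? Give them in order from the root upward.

E#°7 is a diminished seventh built on E#.
E# — root
G# — minor 3rd
B — diminished 5th
D — diminished 7th

E#, G#, B, D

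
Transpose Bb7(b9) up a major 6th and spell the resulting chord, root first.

A major 6th up from Bb is G, so the new chord is G dominant seventh flat nine.
root → G
3rd (major 3rd) → B
5th (perfect 5th) → D
7th (minor 7th) → F
9th (minor 9th) → Ab

G – B – D – F – Ab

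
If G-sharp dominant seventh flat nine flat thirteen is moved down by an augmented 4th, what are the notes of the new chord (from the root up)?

D – F-sharp – A – C – E-flat – B-flat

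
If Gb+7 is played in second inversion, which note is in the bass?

Gb+7 in root position is Gb–Bb–D–Fb.
Second inversion places the fifth in the bass, which is D.

D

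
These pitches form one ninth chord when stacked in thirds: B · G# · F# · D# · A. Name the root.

Arranged so that each adjacent pair is a third by letter name: G# – B – D# – F# – A.
The bottom of that stack, G#, is the root (this is G# minor seventh flat nine).

G#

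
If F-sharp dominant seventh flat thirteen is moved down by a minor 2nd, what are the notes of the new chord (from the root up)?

Transposed root: F# → E# (minor 2nd down). So we spell E# dominant seventh flat thirteen:
E# — root
G## — major 3rd
B# — perfect 5th
D# — minor 7th
C# — minor 13th

E#  G##  B#  D#  C#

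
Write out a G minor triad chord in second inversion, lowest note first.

In root position, G minor triad is G–B-flat–D.
Second inversion puts the fifth (D) in the bass.

D, G, B-flat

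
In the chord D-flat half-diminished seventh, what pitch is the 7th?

D-flat half-diminished seventh is built on D-flat; its 7th is a minor 7th above the root.
A seventh above D uses the letter C, and the minor 7th above D-flat is C-flat.

C-flat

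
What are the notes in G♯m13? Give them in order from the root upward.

Root G#, quality minor thirteenth:
root → G#
3rd (minor 3rd) → B
5th (perfect 5th) → D#
7th (minor 7th) → F#
9th (major 9th) → A#
11th (perfect 11th) → C#
13th (major 13th) → E#

G#, B, D#, F#, A#, C#, E#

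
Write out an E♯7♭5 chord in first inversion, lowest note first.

G## B D# E#

E♯7♭5 = E#–G##–B–D#; first inversion → third (G##) lowest.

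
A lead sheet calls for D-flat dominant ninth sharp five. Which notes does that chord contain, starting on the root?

D-flat dominant ninth sharp five is a dominant ninth sharp five built on D-flat.
D-flat — root
F — major 3rd
A — augmented 5th
C-flat — minor 7th
E-flat — major 9th

D-flat, F, A, C-flat, E-flat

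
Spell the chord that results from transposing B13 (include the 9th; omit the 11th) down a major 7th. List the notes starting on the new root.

C, E, G, B♭, D, A

B down a major 7th → C. New chord: C dominant thirteenth.
root → C
3rd (major 3rd) → E
5th (perfect 5th) → G
7th (minor 7th) → B♭
9th (major 9th) → D
13th (major 13th) → A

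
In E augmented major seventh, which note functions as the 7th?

E augmented major seventh is built on E; its 7th is a major 7th above the root.
A seventh above E uses the letter D, and the major 7th above E is D#.

D#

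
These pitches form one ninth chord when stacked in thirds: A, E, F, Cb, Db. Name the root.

Stacking in thirds gives Db – F – A – Cb – E, so Db is the root — Db dominant seventh sharp nine sharp five.

Db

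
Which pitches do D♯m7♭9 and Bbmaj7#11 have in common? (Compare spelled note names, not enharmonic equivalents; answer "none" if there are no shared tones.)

D♯m7♭9: D# F# A# C# E
Bbmaj7#11: Bb D F A E
Common to both → E.

E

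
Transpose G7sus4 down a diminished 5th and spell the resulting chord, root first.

G down a diminished 5th → C#. New chord: C# dominant seventh suspended fourth.
- root: C#
- perfect 4th: F#
- perfect 5th: G#
- minor 7th: B

C# F# G# B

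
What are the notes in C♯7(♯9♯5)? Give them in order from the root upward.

C#, E#, G##, B, D##

C♯7(♯9♯5): dominant seventh sharp nine sharp five on C#.
Root: C#
Major 3rd (3rd): E#
Augmented 5th (5th): G##
Minor 7th (7th): B
Augmented 9th (9th): D##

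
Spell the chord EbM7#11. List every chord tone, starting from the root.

Root Eb, quality major seventh sharp eleven:
- root: Eb
- major 3rd: G
- perfect 5th: Bb
- major 7th: D
- augmented 11th: A

Eb  G  Bb  D  A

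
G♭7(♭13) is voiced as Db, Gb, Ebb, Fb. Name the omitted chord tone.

Bb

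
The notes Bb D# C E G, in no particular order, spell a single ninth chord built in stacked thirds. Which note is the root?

Stacking in thirds gives C – E – G – Bb – D#, so C is the root — C dominant seventh sharp nine.

C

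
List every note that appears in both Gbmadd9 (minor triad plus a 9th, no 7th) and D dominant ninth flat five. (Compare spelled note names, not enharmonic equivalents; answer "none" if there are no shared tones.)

Gbmadd9 = Gb, Bbb, Db, Ab.
D dominant ninth flat five = D, F#, Ab, C, E.
Shared: Ab.

Ab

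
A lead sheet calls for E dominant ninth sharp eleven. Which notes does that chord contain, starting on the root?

E G# B D F# A#

E dominant ninth sharp eleven is a dominant ninth sharp eleven built on E.
E — root
G# — major 3rd
B — perfect 5th
D — minor 7th
F# — major 9th
A# — augmented 11th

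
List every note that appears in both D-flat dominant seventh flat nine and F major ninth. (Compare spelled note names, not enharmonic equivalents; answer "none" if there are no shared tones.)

D-flat dominant seventh flat nine: Db F Ab Cb Ebb
F major ninth: F A C E G
Common to both → F.

F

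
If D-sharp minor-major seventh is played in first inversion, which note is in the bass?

F-sharp

D-sharp minor-major seventh in root position is D-sharp–F-sharp–A-sharp–C-double-sharp.
First inversion places the third in the bass, which is F-sharp.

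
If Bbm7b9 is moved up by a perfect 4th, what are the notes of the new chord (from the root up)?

A perfect 4th up from B♭ is E♭, so the new chord is E♭ minor seventh flat nine.
- root: E♭
- minor 3rd: G♭
- perfect 5th: B♭
- minor 7th: D♭
- minor 9th: F♭

E♭, G♭, B♭, D♭, F♭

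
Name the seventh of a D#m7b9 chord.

C#

D#m7b9 is built on D#; its 7th is a minor 7th above the root.
A seventh above D uses the letter C, and the minor 7th above D# is C#.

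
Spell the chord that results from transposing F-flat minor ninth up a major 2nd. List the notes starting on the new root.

G-flat, B-double-flat, D-flat, F-flat, A-flat

A major 2nd up from F-flat is G-flat, so the new chord is G-flat minor ninth.
Root: G-flat
Minor 3rd (3rd): B-double-flat
Perfect 5th (5th): D-flat
Minor 7th (7th): F-flat
Major 9th (9th): A-flat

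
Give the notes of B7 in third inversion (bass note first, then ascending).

A  B  D♯  F♯

In root position, B7 is B–D♯–F♯–A.
Third inversion puts the seventh (A) in the bass.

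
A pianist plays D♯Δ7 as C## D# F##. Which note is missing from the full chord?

D♯Δ7 = D#, F##, A#, C##. The voicing lacks the 5th (perfect 5th), A#.

A#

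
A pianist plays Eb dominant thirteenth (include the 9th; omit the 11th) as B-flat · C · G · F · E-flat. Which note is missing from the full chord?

D-flat

Eb dominant thirteenth = E-flat, G, B-flat, D-flat, F, C. The voicing lacks the 7th (minor 7th), D-flat.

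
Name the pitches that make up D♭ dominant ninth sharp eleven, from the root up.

D-flat F A-flat C-flat E-flat G

Root D-flat, quality dominant ninth sharp eleven:
root → D-flat
3rd (major 3rd) → F
5th (perfect 5th) → A-flat
7th (minor 7th) → C-flat
9th (major 9th) → E-flat
11th (augmented 11th) → G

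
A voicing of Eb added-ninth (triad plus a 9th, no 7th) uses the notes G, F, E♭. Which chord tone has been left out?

B♭

Eb added-ninth = E♭, G, B♭, F. The voicing lacks the 5th (perfect 5th), B♭.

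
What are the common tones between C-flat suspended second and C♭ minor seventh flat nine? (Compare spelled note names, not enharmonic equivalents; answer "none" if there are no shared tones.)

C-flat G-flat

C-flat suspended second = C-flat, D-flat, G-flat.
C♭ minor seventh flat nine = C-flat, E-double-flat, G-flat, B-double-flat, D-double-flat.
Shared: C-flat, G-flat.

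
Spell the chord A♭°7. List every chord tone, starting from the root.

Root Ab, quality diminished seventh:
Root: Ab
Minor 3rd (3rd): Cb
Diminished 5th (5th): Ebb
Diminished 7th (7th): Gbb

Ab, Cb, Ebb, Gbb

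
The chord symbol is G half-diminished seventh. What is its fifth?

Db

Root of G half-diminished seventh = G. The 5th is a diminished 5th: G up a diminished 5th → Db.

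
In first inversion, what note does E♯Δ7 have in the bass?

G##

E♯Δ7 in root position is E#–G##–B#–D##.
First inversion places the third in the bass, which is G##.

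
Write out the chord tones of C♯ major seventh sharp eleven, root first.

C♯ major seventh sharp eleven is a major seventh sharp eleven built on C-sharp.
root → C-sharp
3rd (major 3rd) → E-sharp
5th (perfect 5th) → G-sharp
7th (major 7th) → B-sharp
11th (augmented 11th) → F-double-sharp

C-sharp, E-sharp, G-sharp, B-sharp, F-double-sharp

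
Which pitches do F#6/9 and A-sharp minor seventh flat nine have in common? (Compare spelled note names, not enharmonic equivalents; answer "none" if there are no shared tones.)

F#6/9 = F#, A#, C#, D#, G#.
A-sharp minor seventh flat nine = A#, C#, E#, G#, B.
Shared: A#, C#, G#.

A#  C#  G#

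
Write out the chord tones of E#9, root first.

E#9: dominant ninth on E♯.
E♯ — root
G𝄪 — major 3rd
B♯ — perfect 5th
D♯ — minor 7th
F𝄪 — major 9th

E♯ – G𝄪 – B♯ – D♯ – F𝄪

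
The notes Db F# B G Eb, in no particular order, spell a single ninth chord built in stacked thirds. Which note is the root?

Arranged so that each adjacent pair is a third by letter name: Eb – G – B – Db – F#.
The bottom of that stack, Eb, is the root (this is Eb dominant seventh sharp nine sharp five).

Eb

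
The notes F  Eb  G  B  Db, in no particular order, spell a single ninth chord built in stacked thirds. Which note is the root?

Eb

Arranged so that each adjacent pair is a third by letter name: Eb – G – B – Db – F.
The bottom of that stack, Eb, is the root (this is Eb dominant ninth sharp five).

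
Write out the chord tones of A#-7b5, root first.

A#, C#, E, G#

Root A#, quality half-diminished seventh:
root → A#
3rd (minor 3rd) → C#
5th (diminished 5th) → E
7th (minor 7th) → G#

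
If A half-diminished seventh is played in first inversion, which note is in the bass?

A half-diminished seventh in root position is A–C–E-flat–G.
First inversion places the third in the bass, which is C.

C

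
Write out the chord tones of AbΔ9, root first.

Ab  C  Eb  G  Bb

Root Ab, quality major ninth:
root → Ab
3rd (major 3rd) → C
5th (perfect 5th) → Eb
7th (major 7th) → G
9th (major 9th) → Bb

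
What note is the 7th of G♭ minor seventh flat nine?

Fb

G♭ minor seventh flat nine is built on Gb; its 7th is a minor 7th above the root.
A seventh above G uses the letter F, and the minor 7th above Gb is Fb.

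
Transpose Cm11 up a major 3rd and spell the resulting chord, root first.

C up a major 3rd → E. New chord: E minor eleventh.
- root: E
- minor 3rd: G
- perfect 5th: B
- minor 7th: D
- major 9th: F#
- perfect 11th: A

E, G, B, D, F#, A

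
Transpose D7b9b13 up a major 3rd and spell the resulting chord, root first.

F# – A# – C# – E – G – D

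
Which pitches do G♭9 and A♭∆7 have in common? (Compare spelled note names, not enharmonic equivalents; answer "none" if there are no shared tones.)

A♭

G♭9 = G♭, B♭, D♭, F♭, A♭.
A♭∆7 = A♭, C, E♭, G.
Shared: A♭.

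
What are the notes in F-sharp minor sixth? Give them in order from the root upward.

F-sharp minor sixth is a minor sixth built on F-sharp.
root → F-sharp
3rd (minor 3rd) → A
5th (perfect 5th) → C-sharp
6th (major 6th) → D-sharp

F-sharp – A – C-sharp – D-sharp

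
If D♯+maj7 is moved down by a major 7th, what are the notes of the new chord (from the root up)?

A major 7th down from D# is E, so the new chord is E augmented major seventh.
Root: E
Major 3rd (3rd): G#
Augmented 5th (5th): B#
Major 7th (7th): D#

E  G#  B#  D#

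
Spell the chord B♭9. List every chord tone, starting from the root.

Bb D F Ab C

B♭9 is a dominant ninth built on Bb.
- root: Bb
- major 3rd: D
- perfect 5th: F
- minor 7th: Ab
- major 9th: C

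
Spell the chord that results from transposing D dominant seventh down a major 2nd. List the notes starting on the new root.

A major 2nd down from D is C, so the new chord is C dominant seventh.
- root: C
- major 3rd: E
- perfect 5th: G
- minor 7th: Bb

C – E – G – Bb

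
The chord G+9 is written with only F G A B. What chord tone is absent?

D♯

G+9 = G, B, D♯, F, A. The voicing lacks the 5th (augmented 5th), D♯.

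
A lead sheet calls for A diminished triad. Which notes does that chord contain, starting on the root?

A, C, Eb

A diminished triad is a diminished triad built on A.
root → A
3rd (minor 3rd) → C
5th (diminished 5th) → Eb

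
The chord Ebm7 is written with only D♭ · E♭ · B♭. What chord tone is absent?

G♭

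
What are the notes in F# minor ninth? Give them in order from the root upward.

F# minor ninth: minor ninth on F#.
Root: F#
Minor 3rd (3rd): A
Perfect 5th (5th): C#
Minor 7th (7th): E
Major 9th (9th): G#

F#  A  C#  E  G#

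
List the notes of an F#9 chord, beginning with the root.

F#, A#, C#, E, G#

F#9 is a dominant ninth built on F#.
F# — root
A# — major 3rd
C# — perfect 5th
E — minor 7th
G# — major 9th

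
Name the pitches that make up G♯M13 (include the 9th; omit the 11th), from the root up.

G♯ B♯ D♯ F𝄪 A♯ E♯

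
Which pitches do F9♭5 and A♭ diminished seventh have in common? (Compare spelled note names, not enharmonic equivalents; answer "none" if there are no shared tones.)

F9♭5: F A Cb Eb G
A♭ diminished seventh: Ab Cb Ebb Gbb
Common to both → Cb.

Cb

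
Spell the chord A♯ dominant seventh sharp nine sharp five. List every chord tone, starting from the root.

A♯ dominant seventh sharp nine sharp five: dominant seventh sharp nine sharp five on A#.
- root: A#
- major 3rd: C##
- augmented 5th: E##
- minor 7th: G#
- augmented 9th: B##

A#, C##, E##, G#, B##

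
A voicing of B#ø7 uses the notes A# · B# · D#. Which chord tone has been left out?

F#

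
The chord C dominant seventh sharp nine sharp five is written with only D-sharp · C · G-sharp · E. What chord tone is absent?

B-flat

C dominant seventh sharp nine sharp five = C, E, G-sharp, B-flat, D-sharp. The voicing lacks the 7th (minor 7th), B-flat.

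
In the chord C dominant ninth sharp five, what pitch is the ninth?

C dominant ninth sharp five is built on C; its 9th is a major 9th above the root.
A second above C uses the letter D, and the major 9th above C is D.

D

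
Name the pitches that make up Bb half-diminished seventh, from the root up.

Root B-flat, quality half-diminished seventh:
root → B-flat
3rd (minor 3rd) → D-flat
5th (diminished 5th) → F-flat
7th (minor 7th) → A-flat

B-flat – D-flat – F-flat – A-flat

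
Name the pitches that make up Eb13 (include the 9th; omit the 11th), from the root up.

Root E♭, quality dominant thirteenth:
Root: E♭
Major 3rd (3rd): G
Perfect 5th (5th): B♭
Minor 7th (7th): D♭
Major 9th (9th): F
Major 13th (13th): C

E♭  G  B♭  D♭  F  C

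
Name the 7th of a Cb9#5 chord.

Root of Cb9#5 = C♭. The 7th is a minor 7th: C♭ up a minor 7th → B𝄫.

B𝄫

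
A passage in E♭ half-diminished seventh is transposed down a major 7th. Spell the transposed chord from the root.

F-flat A-double-flat C-double-flat E-double-flat

E-flat down a major 7th → F-flat. New chord: F-flat half-diminished seventh.
- root: F-flat
- minor 3rd: A-double-flat
- diminished 5th: C-double-flat
- minor 7th: E-double-flat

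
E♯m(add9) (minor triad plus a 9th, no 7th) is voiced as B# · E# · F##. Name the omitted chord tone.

G#

E♯m(add9) = E#, G#, B#, F##. The voicing lacks the 3rd (minor 3rd), G#.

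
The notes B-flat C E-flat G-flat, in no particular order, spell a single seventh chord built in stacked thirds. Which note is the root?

C

Arranged so that each adjacent pair is a third by letter name: C – E-flat – G-flat – B-flat.
The bottom of that stack, C, is the root (this is C half-diminished seventh).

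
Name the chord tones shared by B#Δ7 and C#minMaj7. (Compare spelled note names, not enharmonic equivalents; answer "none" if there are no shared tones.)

B#

B#Δ7 = B#, D##, F##, A##.
C#minMaj7 = C#, E, G#, B#.
Shared: B#.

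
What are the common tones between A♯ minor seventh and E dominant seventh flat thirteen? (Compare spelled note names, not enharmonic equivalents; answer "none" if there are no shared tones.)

G-sharp

A♯ minor seventh = A-sharp, C-sharp, E-sharp, G-sharp.
E dominant seventh flat thirteen = E, G-sharp, B, D, C.
Shared: G-sharp.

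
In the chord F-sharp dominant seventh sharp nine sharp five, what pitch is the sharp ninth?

G-double-sharp

F-sharp dominant seventh sharp nine sharp five is built on F-sharp; its 9th is an augmented 9th above the root.
A second above F uses the letter G, and the augmented 9th above F-sharp is G-double-sharp.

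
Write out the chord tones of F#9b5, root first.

Root F♯, quality dominant ninth flat five:
root → F♯
3rd (major 3rd) → A♯
5th (diminished 5th) → C
7th (minor 7th) → E
9th (major 9th) → G♯

F♯, A♯, C, E, G♯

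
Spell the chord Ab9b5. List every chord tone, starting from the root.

Ab9b5 is a dominant ninth flat five built on Ab.
root → Ab
3rd (major 3rd) → C
5th (diminished 5th) → Ebb
7th (minor 7th) → Gb
9th (major 9th) → Bb

Ab C Ebb Gb Bb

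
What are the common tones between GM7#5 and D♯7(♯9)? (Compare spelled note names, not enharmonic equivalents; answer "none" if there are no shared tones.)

GM7#5: G B D♯ F♯
D♯7(♯9): D♯ F𝄪 A♯ C♯ E𝄪
Common to both → D♯.

D♯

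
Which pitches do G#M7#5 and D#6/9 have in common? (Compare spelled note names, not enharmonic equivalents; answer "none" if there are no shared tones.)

B#, F##

G#M7#5 = G#, B#, D##, F##.
D#6/9 = D#, F##, A#, B#, E#.
Shared: B#, F##.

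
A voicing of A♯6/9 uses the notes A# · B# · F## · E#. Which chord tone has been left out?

The full A♯6/9 chord is A#, C##, E#, F##, B#.
Comparing with the voicing, the major 3rd (3rd) — C## — is absent.

C##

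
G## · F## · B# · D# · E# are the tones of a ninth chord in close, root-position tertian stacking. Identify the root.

E#

Arranged so that each adjacent pair is a third by letter name: E# – G## – B# – D# – F##.
The bottom of that stack, E#, is the root (this is E# dominant ninth).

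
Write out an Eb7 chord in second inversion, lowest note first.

In root position, Eb7 is Eb–G–Bb–Db.
Second inversion puts the fifth (Bb) in the bass.

Bb Db Eb G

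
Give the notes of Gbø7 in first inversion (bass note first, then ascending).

Bbb – Dbb – Fb – Gb

Gbø7 = Gb–Bbb–Dbb–Fb; first inversion → third (Bbb) lowest.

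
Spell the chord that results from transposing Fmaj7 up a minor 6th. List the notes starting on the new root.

F up a minor 6th → D♭. New chord: D♭ major seventh.
D♭ — root
F — major 3rd
A♭ — perfect 5th
C — major 7th

D♭ F A♭ C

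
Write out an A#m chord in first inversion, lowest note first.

A#m = A#–C#–E#; first inversion → third (C#) lowest.

C# E# A#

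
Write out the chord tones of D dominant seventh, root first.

D F# A C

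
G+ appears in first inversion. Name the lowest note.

G+ in root position is G–B–D#.
First inversion places the third in the bass, which is B.

B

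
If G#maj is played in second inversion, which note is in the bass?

D#

G#maj = G#–B#–D#. Second inversion → fifth in the bass = D#.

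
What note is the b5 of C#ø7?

G

C#ø7 is built on C#; its 5th is a diminished 5th above the root.
A fifth above C uses the letter G, and the diminished 5th above C# is G.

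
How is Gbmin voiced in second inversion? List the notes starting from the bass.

In root position, Gbmin is Gb–Bbb–Db.
Second inversion puts the fifth (Db) in the bass.

Db, Gb, Bbb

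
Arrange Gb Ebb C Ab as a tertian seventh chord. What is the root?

Arranged so that each adjacent pair is a third by letter name: Ab – C – Ebb – Gb.
The bottom of that stack, Ab, is the root (this is Ab dominant seventh flat five).

Ab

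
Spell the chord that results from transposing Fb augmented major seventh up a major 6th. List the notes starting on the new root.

Db, F, A, C

Fb up a major 6th → Db. New chord: Db augmented major seventh.
root → Db
3rd (major 3rd) → F
5th (augmented 5th) → A
7th (major 7th) → C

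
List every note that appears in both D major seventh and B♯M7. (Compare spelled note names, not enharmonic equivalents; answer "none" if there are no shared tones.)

none

D major seventh = D, F#, A, C#.
B♯M7 = B#, D##, F##, A##.
Shared: none.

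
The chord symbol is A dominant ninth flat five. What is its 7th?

G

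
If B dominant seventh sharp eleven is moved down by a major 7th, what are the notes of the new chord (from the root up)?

C E G B-flat F-sharp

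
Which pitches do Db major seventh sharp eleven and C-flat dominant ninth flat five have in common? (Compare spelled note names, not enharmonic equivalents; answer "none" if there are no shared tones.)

Db major seventh sharp eleven: D-flat F A-flat C G
C-flat dominant ninth flat five: C-flat E-flat G-double-flat B-double-flat D-flat
Common to both → D-flat.

D-flat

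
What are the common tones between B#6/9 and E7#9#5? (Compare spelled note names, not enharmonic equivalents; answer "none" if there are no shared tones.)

B#, F##

B#6/9: B# D## F## G## C##
E7#9#5: E G# B# D F##
Common to both → B#, F##.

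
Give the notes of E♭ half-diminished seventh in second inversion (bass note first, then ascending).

E♭ half-diminished seventh = E-flat–G-flat–B-double-flat–D-flat; second inversion → fifth (B-double-flat) lowest.

B-double-flat – D-flat – E-flat – G-flat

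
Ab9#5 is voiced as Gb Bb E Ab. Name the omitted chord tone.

The full Ab9#5 chord is Ab, C, E, Gb, Bb.
Comparing with the voicing, the major 3rd (3rd) — C — is absent.

C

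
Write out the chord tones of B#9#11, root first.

B# – D## – F## – A# – C## – E##

B#9#11: dominant ninth sharp eleven on B#.
- root: B#
- major 3rd: D##
- perfect 5th: F##
- minor 7th: A#
- major 9th: C##
- augmented 11th: E##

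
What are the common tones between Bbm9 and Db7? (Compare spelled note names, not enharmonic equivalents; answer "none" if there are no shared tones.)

Bbm9 = Bb, Db, F, Ab, C.
Db7 = Db, F, Ab, Cb.
Shared: Db, F, Ab.

Db, F, Ab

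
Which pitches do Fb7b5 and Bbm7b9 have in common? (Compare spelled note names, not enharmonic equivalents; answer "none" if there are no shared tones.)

Fb7b5: Fb Ab Cbb Ebb
Bbm7b9: Bb Db F Ab Cb
Common to both → Ab.

Ab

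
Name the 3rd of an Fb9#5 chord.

A♭

Root of Fb9#5 = F♭. The 3rd is a major 3rd: F♭ up a major 3rd → A♭.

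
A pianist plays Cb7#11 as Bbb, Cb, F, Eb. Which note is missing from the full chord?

Gb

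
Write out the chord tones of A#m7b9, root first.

A# – C# – E# – G# – B

A#m7b9: minor seventh flat nine on A#.
A# — root
C# — minor 3rd
E# — perfect 5th
G# — minor 7th
B — minor 9th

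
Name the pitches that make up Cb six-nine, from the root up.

C-flat  E-flat  G-flat  A-flat  D-flat

Cb six-nine: six-nine on C-flat.
root → C-flat
3rd (major 3rd) → E-flat
5th (perfect 5th) → G-flat
6th (major 6th) → A-flat
9th (major 9th) → D-flat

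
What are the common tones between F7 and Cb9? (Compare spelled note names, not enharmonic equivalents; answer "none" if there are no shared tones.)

E♭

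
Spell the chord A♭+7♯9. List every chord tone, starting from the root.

Root Ab, quality dominant seventh sharp nine sharp five:
- root: Ab
- major 3rd: C
- augmented 5th: E
- minor 7th: Gb
- augmented 9th: B

Ab C E Gb B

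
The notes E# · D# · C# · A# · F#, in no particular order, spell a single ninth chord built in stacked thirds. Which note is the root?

D#

Stacking in thirds gives D# – F# – A# – C# – E#, so D# is the root — D# minor ninth.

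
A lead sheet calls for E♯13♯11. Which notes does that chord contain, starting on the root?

E♯13♯11 is a dominant thirteenth sharp eleven built on E♯.
- root: E♯
- major 3rd: G𝄪
- perfect 5th: B♯
- minor 7th: D♯
- major 9th: F𝄪
- augmented 11th: A𝄪
- major 13th: C𝄪

E♯ – G𝄪 – B♯ – D♯ – F𝄪 – A𝄪 – C𝄪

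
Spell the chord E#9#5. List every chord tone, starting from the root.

E#9#5 is a dominant ninth sharp five built on E♯.
root → E♯
3rd (major 3rd) → G𝄪
5th (augmented 5th) → B𝄪
7th (minor 7th) → D♯
9th (major 9th) → F𝄪

E♯ – G𝄪 – B𝄪 – D♯ – F𝄪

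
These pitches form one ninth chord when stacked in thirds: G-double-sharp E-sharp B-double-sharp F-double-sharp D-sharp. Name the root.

E-sharp

Arranged so that each adjacent pair is a third by letter name: E-sharp – G-double-sharp – B-double-sharp – D-sharp – F-double-sharp.
The bottom of that stack, E-sharp, is the root (this is E-sharp dominant ninth sharp five).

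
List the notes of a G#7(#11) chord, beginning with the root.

G#7(#11): dominant seventh sharp eleven on G#.
- root: G#
- major 3rd: B#
- perfect 5th: D#
- minor 7th: F#
- augmented 11th: C##

G# B# D# F# C##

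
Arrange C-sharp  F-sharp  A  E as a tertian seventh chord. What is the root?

Stacking in thirds gives F-sharp – A – C-sharp – E, so F-sharp is the root — F-sharp minor seventh.

F-sharp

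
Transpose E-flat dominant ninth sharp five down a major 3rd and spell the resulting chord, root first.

E-flat down a major 3rd → C-flat. New chord: C-flat dominant ninth sharp five.
root → C-flat
3rd (major 3rd) → E-flat
5th (augmented 5th) → G
7th (minor 7th) → B-double-flat
9th (major 9th) → D-flat

C-flat – E-flat – G – B-double-flat – D-flat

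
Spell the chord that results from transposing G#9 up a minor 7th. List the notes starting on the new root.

F#, A#, C#, E, G#

A minor 7th up from G# is F#, so the new chord is F# dominant ninth.
F# — root
A# — major 3rd
C# — perfect 5th
E — minor 7th
G# — major 9th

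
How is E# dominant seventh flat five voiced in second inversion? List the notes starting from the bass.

E# dominant seventh flat five = E-sharp–G-double-sharp–B–D-sharp; second inversion → fifth (B) lowest.

B – D-sharp – E-sharp – G-double-sharp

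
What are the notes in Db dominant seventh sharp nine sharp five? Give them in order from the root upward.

Root D-flat, quality dominant seventh sharp nine sharp five:
Root: D-flat
Major 3rd (3rd): F
Augmented 5th (5th): A
Minor 7th (7th): C-flat
Augmented 9th (9th): E

D-flat, F, A, C-flat, E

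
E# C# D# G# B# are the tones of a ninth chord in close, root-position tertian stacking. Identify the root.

Arranged so that each adjacent pair is a third by letter name: C# – E# – G# – B# – D#.
The bottom of that stack, C#, is the root (this is C# major ninth).

C#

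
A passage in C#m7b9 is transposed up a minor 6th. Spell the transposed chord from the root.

Transposed root: C♯ → A (minor 6th up). So we spell A minor seventh flat nine:
Root: A
Minor 3rd (3rd): C
Perfect 5th (5th): E
Minor 7th (7th): G
Minor 9th (9th): B♭

A, C, E, G, B♭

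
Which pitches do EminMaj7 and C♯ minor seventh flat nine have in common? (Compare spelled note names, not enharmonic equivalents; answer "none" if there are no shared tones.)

EminMaj7 = E, G, B, D#.
C♯ minor seventh flat nine = C#, E, G#, B, D.
Shared: E, B.

E B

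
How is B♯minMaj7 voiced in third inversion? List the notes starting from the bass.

A##, B#, D#, F##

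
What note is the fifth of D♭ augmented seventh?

Root of D♭ augmented seventh = Db. The 5th is an augmented 5th: Db up an augmented 5th → A.

A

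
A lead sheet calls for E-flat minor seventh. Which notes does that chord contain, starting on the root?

E-flat – G-flat – B-flat – D-flat

E-flat minor seventh: minor seventh on E-flat.
Root: E-flat
Minor 3rd (3rd): G-flat
Perfect 5th (5th): B-flat
Minor 7th (7th): D-flat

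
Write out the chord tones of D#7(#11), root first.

D#  F##  A#  C#  G##

Root D#, quality dominant seventh sharp eleven:
- root: D#
- major 3rd: F##
- perfect 5th: A#
- minor 7th: C#
- augmented 11th: G##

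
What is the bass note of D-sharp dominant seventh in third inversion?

D-sharp dominant seventh = D#–F##–A#–C#. Third inversion → seventh in the bass = C#.

C#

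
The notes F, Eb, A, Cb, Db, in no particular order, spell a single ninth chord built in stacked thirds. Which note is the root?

Arranged so that each adjacent pair is a third by letter name: Db – F – A – Cb – Eb.
The bottom of that stack, Db, is the root (this is Db dominant ninth sharp five).

Db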